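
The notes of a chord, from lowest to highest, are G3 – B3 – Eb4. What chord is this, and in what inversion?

Eb augmented, first inversion

Reducing to letter names: G, B, Eb. These stack in thirds as Eb–G–B — an Eb augmented triad.
With the third (G) in the bass, the chord is in first inversion (figured bass 6).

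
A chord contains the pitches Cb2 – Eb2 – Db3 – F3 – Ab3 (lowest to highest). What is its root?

Db

Reordering Cb, Eb, Db, F, Ab into stacked thirds gives Db–F–Ab–Cb–Eb; the bottom of that stack, Db, is the root.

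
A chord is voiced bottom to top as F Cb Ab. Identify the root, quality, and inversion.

Reducing to letter names: F, Cb, Ab. These stack in thirds as F–Ab–Cb — an F diminished triad.
The lowest note is F, the root of the chord, so this is root position (figured bass 5/3).

F diminished, root position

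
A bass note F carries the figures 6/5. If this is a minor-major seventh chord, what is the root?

The figures 6/5 mean the third of the chord is in the bass. If F is the third of a minor-major seventh chord, the root is D (chord tones D–F–A–C#).

D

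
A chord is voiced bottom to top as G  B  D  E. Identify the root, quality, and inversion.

E minor seventh, first inversion

The pitch classes G, B, D, E arrange in thirds as E–G–B–D: an E minor seventh chord.
The lowest note is G, the third of the chord, so this is first inversion (figured bass 6/5).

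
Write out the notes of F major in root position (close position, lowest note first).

The chord tones are F–A–C. With the root (F) lowest for root position: F, A, C.

F, A, C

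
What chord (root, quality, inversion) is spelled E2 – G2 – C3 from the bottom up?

C major, first inversion

The distinct note names are E, G, C. Stacked in thirds they read C–E–G, which is a major triad on C.
E is the third of C major; third in the bass means first inversion (figured bass 6).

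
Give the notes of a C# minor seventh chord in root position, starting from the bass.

C#, E, G#, B

Spelling C# minor seventh: C#–E–G#–B. In root position the root is bass, giving C#, E, G#, B from the bottom.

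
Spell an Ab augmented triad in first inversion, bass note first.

C, E, Ab

Ab augmented is Ab–C–E. First inversion puts the third (C) in the bass, with the remaining tones above: C, E, Ab.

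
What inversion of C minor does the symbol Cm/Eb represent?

first inversion

Cm/Eb means C minor with Eb in the bass. Eb is the third of C minor (C–Eb–G), so this is first inversion.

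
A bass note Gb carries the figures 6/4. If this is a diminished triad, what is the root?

The figures 6/4 mean the fifth of the chord is in the bass. If Gb is the fifth of a diminished triad, the root is C (chord tones C–Eb–Gb).

C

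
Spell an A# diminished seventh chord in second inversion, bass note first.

E, G, A#, C#

A# diminished seventh is A#–C#–E–G. Second inversion puts the fifth (E) in the bass, with the remaining tones above: E, G, A#, C#.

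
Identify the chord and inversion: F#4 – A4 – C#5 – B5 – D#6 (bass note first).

B dominant ninth, second inversion

Reducing to letter names: F#, A, C#, B, D#. These stack in thirds as B–D#–F#–A–C# — a B dominant ninth chord.
The lowest note is F#, the fifth of the chord, so this is second inversion.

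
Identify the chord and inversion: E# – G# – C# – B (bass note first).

C# dominant seventh, first inversion

The pitch classes E#, G#, C#, B arrange in thirds as C#–E#–G#–B: a C# dominant seventh chord.
With the third (E#) in the bass, the chord is in first inversion (figured bass 6/5).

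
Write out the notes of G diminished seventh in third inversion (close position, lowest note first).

Fb, G, Bb, Db

G diminished seventh is G–Bb–Db–Fb. Third inversion puts the seventh (Fb) in the bass, with the remaining tones above: Fb, G, Bb, Db.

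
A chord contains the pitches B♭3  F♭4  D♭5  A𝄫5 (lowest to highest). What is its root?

Reordering Bb, Fb, Db, Abb into stacked thirds gives Bb–Db–Fb–Abb; the bottom of that stack, Bb, is the root.

Bb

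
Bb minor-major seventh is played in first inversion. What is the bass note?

In first inversion the third is lowest. For Bb minor-major seventh (Bb–Db–F–A) that is Db.

Db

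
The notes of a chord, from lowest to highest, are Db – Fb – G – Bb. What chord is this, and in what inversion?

The distinct note names are Db, Fb, G, Bb. Stacked in thirds they read G–Bb–Db–Fb, which is a diminished seventh chord on G.
The lowest note is Db, the fifth of the chord, so this is second inversion (figured bass 4/3).

G diminished seventh, second inversion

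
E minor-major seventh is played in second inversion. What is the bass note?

In second inversion the fifth is lowest. For E minor-major seventh (E–G–B–D#) that is B.

B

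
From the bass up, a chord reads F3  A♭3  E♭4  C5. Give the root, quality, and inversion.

F minor seventh, root position

Reducing to letter names: F, Ab, Eb, C. These stack in thirds as F–Ab–C–Eb — an F minor seventh chord.
The lowest note is F, the root of the chord, so this is root position (figured bass 7).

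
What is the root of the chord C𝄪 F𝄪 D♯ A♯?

The distinct letter names are C##, F##, D#, A#. Arranged as a stack of thirds they read D#–F##–A#–C##, so D# is the root (a D# major seventh chord).

D#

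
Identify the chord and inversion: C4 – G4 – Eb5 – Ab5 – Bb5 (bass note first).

Reducing to letter names: C, G, Eb, Ab, Bb. These stack in thirds as Ab–C–Eb–G–Bb — an Ab major ninth chord.
The lowest note is C, the third of the chord, so this is first inversion.

Ab major ninth, first inversion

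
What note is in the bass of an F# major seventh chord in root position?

In root position the root is lowest. For F# major seventh (F#–A#–C#–E#) that is F#.

F#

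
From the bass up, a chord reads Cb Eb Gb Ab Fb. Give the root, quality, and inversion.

Fb major ninth, second inversion

The distinct note names are Cb, Eb, Gb, Ab, Fb. Stacked in thirds they read Fb–Ab–Cb–Eb–Gb, which is a major ninth chord on Fb.
The lowest note is Cb, the fifth of the chord, so this is second inversion.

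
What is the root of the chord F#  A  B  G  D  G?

Reordering F#, A, B, G, D into stacked thirds gives G–B–D–F#–A; the bottom of that stack, G, is the root.

G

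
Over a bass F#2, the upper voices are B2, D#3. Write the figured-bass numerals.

6/4

The notes F#, B, D# stack in thirds as B–D#–F# — a B major triad. The bass F# is the fifth, so this is second inversion: figured 6/4.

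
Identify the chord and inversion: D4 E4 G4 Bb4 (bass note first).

E half-diminished seventh, third inversion

Reducing to letter names: D, E, G, Bb. These stack in thirds as E–G–Bb–D — an E half-diminished seventh chord.
D is the seventh of E half-diminished seventh; seventh in the bass means third inversion (figured bass 4/2).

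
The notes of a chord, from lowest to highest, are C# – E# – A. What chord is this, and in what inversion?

The pitch classes C#, E#, A arrange in thirds as A–C#–E#: an A augmented triad.
The lowest note is C#, the third of the chord, so this is first inversion (figured bass 6).

A augmented, first inversion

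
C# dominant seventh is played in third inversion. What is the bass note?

B

The seventh of C# dominant seventh (C#–E#–G#–B) is B; that is the bass in third inversion.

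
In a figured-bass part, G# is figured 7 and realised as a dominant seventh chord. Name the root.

G#

The figures 7 mean the root of the chord is in the bass. If G# is the root of a dominant seventh chord, the root is G# (chord tones G#–B#–D#–F#).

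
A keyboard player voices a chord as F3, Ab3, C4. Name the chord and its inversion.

F minor, root position

Reducing to letter names: F, Ab, C. These stack in thirds as F–Ab–C — an F minor triad.
The lowest note is F, the root of the chord, so this is root position (figured bass 5/3).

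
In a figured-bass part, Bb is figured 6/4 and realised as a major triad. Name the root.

The figures 6/4 mean the fifth of the chord is in the bass. If Bb is the fifth of a major triad, the root is Eb (chord tones Eb–G–Bb).

Eb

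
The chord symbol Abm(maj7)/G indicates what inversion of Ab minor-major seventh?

third inversion

Abm(maj7)/G means Ab minor-major seventh with G in the bass. G is the seventh of Ab minor-major seventh (Ab–Cb–Eb–G), so this is third inversion.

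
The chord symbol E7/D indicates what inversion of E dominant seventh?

third inversion

E7/D means E dominant seventh with D in the bass. D is the seventh of E dominant seventh (E–G#–B–D), so this is third inversion.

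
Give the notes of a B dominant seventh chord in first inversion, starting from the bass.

B dominant seventh is B–D#–F#–A. First inversion puts the third (D#) in the bass, with the remaining tones above: D#, F#, A, B.

D#, F#, A, B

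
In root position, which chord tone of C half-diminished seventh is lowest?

C

C half-diminished seventh is C–Eb–Gb–Bb. Root position places the root in the bass: C.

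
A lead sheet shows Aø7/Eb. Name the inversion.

second inversion

Aø7/Eb means A half-diminished seventh with Eb in the bass. Eb is the fifth of A half-diminished seventh (A–C–Eb–G), so this is second inversion.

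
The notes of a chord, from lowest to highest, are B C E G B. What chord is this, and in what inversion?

Reducing to letter names: B, C, E, G. These stack in thirds as C–E–G–B — a C major seventh chord.
The lowest note is B, the seventh of the chord, so this is third inversion (figured bass 4/2).

C major seventh, third inversion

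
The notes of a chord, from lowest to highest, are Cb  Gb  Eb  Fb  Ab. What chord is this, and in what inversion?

The distinct note names are Cb, Gb, Eb, Fb, Ab. Stacked in thirds they read Fb–Ab–Cb–Eb–Gb, which is a major ninth chord on Fb.
The lowest note is Cb, the fifth of the chord, so this is second inversion.

Fb major ninth, second inversion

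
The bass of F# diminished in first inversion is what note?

In first inversion the third is lowest. For F# diminished (F#–A–C) that is A.

A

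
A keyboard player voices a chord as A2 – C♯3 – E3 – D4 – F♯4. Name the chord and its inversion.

The pitch classes A, C#, E, D, F# arrange in thirds as D–F#–A–C#–E: a D major ninth chord.
A is the fifth of D major ninth; fifth in the bass means second inversion.

D major ninth, second inversion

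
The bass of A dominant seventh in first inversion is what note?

C#

The third of A dominant seventh (A–C#–E–G) is C#; that is the bass in first inversion.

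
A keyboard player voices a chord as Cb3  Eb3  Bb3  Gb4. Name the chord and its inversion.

The pitch classes Cb, Eb, Bb, Gb arrange in thirds as Cb–Eb–Gb–Bb: a Cb major seventh chord.
Cb is the root of Cb major seventh; root in the bass means root position (figured bass 7).

Cb major seventh, root position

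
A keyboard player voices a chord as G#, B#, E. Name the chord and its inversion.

E augmented, first inversion

The pitch classes G#, B#, E arrange in thirds as E–G#–B#: an E augmented triad.
The lowest note is G#, the third of the chord, so this is first inversion (figured bass 6).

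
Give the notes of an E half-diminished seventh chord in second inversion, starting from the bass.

The chord tones are E–G–Bb–D. With the fifth (Bb) lowest for second inversion: Bb, D, E, G.

Bb, D, E, G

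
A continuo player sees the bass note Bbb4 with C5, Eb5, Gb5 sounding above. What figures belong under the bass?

The notes Bbb, C, Eb, Gb stack in thirds as C–Eb–Gb–Bbb — a C diminished seventh chord. The bass Bbb is the seventh, so this is third inversion: figured 4/2.

4/2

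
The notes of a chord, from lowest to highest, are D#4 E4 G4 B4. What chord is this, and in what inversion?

E minor-major seventh, third inversion

The distinct note names are D#, E, G, B. Stacked in thirds they read E–G–B–D#, which is a minor-major seventh chord on E.
D# is the seventh of E minor-major seventh; seventh in the bass means third inversion (figured bass 4/2).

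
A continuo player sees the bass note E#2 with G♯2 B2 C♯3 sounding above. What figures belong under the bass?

The notes E#, G#, B, C# stack in thirds as C#–E#–G#–B — a C# dominant seventh chord. The bass E# is the third, so this is first inversion: figured 6/5.

6/5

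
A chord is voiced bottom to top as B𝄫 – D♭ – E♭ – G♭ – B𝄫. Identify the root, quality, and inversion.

Reducing to letter names: Bbb, Db, Eb, Gb. These stack in thirds as Eb–Gb–Bbb–Db — an Eb half-diminished seventh chord.
The lowest note is Bbb, the fifth of the chord, so this is second inversion (figured bass 4/3).

Eb half-diminished seventh, second inversion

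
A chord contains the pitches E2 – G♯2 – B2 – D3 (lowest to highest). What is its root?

E

E, G#, B, D are the tones of an E dominant seventh chord (E–G#–B–D), making E the root.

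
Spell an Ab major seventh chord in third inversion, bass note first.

G, Ab, C, Eb

Ab major seventh is Ab–C–Eb–G. Third inversion puts the seventh (G) in the bass, with the remaining tones above: G, Ab, C, Eb.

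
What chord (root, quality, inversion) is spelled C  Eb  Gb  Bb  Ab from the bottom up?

Ab dominant ninth, first inversion

The pitch classes C, Eb, Gb, Bb, Ab arrange in thirds as Ab–C–Eb–Gb–Bb: an Ab dominant ninth chord.
The lowest note is C, the third of the chord, so this is first inversion.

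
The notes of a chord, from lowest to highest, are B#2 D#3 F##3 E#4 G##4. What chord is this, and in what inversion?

The pitch classes B#, D#, F##, E#, G## arrange in thirds as E#–G##–B#–D#–F##: an E# dominant ninth chord.
B# is the fifth of E# dominant ninth; fifth in the bass means second inversion.

E# dominant ninth, second inversion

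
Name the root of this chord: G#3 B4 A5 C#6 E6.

Reordering G#, B, A, C#, E into stacked thirds gives A–C#–E–G#–B; the bottom of that stack, A, is the root.

A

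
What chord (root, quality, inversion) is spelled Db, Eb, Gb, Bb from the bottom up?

Eb minor seventh, third inversion

Reducing to letter names: Db, Eb, Gb, Bb. These stack in thirds as Eb–Gb–Bb–Db — an Eb minor seventh chord.
The lowest note is Db, the seventh of the chord, so this is third inversion (figured bass 4/2).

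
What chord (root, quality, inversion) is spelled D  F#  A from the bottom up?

D major, root position

Reducing to letter names: D, F#, A. These stack in thirds as D–F#–A — a D major triad.
With the root (D) in the bass, the chord is in root position (figured bass 5/3).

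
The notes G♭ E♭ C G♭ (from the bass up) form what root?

Reordering Gb, Eb, C into stacked thirds gives C–Eb–Gb; the bottom of that stack, C, is the root.

C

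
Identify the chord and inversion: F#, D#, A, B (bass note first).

The pitch classes F#, D#, A, B arrange in thirds as B–D#–F#–A: a B dominant seventh chord.
With the fifth (F#) in the bass, the chord is in second inversion (figured bass 4/3).

B dominant seventh, second inversion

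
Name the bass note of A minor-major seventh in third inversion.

The seventh of A minor-major seventh (A–C–E–G#) is G#; that is the bass in third inversion.

G#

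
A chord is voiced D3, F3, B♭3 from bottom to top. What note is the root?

Bb

Reordering D, F, Bb into stacked thirds gives Bb–D–F; the bottom of that stack, Bb, is the root.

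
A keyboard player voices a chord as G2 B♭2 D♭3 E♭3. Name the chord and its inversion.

Eb dominant seventh, first inversion

Reducing to letter names: G, Bb, Db, Eb. These stack in thirds as Eb–G–Bb–Db — an Eb dominant seventh chord.
G is the third of Eb dominant seventh; third in the bass means first inversion (figured bass 6/5).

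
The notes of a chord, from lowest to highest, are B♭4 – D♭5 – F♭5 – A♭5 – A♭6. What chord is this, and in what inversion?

Bb half-diminished seventh, root position

The pitch classes Bb, Db, Fb, Ab arrange in thirds as Bb–Db–Fb–Ab: a Bb half-diminished seventh chord.
The lowest note is Bb, the root of the chord, so this is root position (figured bass 7).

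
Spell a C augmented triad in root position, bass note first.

C, E, G#

The chord tones are C–E–G#. With the root (C) lowest for root position: C, E, G#.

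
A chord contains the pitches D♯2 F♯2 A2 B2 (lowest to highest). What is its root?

B

Reordering D#, F#, A, B into stacked thirds gives B–D#–F#–A; the bottom of that stack, B, is the root.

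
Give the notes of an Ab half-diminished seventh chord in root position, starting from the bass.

Spelling Ab half-diminished seventh: Ab–Cb–Ebb–Gb. In root position the root is bass, giving Ab, Cb, Ebb, Gb from the bottom.

Ab, Cb, Ebb, Gb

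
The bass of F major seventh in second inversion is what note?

In second inversion the fifth is lowest. For F major seventh (F–A–C–E) that is C.

C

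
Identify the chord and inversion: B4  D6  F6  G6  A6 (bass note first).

The distinct note names are B, D, F, G, A. Stacked in thirds they read G–B–D–F–A, which is a dominant ninth chord on G.
With the third (B) in the bass, the chord is in first inversion.

G dominant ninth, first inversion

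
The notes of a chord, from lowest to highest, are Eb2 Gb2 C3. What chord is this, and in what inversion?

Reducing to letter names: Eb, Gb, C. These stack in thirds as C–Eb–Gb — a C diminished triad.
The lowest note is Eb, the third of the chord, so this is first inversion (figured bass 6).

C diminished, first inversion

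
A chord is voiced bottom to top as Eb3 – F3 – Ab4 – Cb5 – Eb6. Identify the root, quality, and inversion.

Reducing to letter names: Eb, F, Ab, Cb. These stack in thirds as F–Ab–Cb–Eb — an F half-diminished seventh chord.
Eb is the seventh of F half-diminished seventh; seventh in the bass means third inversion (figured bass 4/2).

F half-diminished seventh, third inversion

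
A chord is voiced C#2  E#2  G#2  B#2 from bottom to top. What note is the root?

C#

Reordering C#, E#, G#, B# into stacked thirds gives C#–E#–G#–B#; the bottom of that stack, C#, is the root.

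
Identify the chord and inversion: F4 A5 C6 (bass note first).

F major, root position

Reducing to letter names: F, A, C. These stack in thirds as F–A–C — an F major triad.
F is the root of F major; root in the bass means root position (figured bass 5/3).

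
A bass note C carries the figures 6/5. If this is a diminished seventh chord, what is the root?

The figures 6/5 mean the third of the chord is in the bass. If C is the third of a diminished seventh chord, the root is A (chord tones A–C–Eb–Gb).

A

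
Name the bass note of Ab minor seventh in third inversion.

Gb

In third inversion the seventh is lowest. For Ab minor seventh (Ab–Cb–Eb–Gb) that is Gb.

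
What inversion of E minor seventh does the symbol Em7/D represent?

Em7/D means E minor seventh with D in the bass. D is the seventh of E minor seventh (E–G–B–D), so this is third inversion.

third inversion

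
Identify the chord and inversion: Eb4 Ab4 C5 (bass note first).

The pitch classes Eb, Ab, C arrange in thirds as Ab–C–Eb: an Ab major triad.
Eb is the fifth of Ab major; fifth in the bass means second inversion (figured bass 6/4).

Ab major, second inversion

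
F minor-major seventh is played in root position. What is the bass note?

In root position the root is lowest. For F minor-major seventh (F–Ab–C–E) that is F.

F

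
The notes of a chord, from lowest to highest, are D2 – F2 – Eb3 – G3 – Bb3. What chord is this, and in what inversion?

Eb major ninth, third inversion

Reducing to letter names: D, F, Eb, G, Bb. These stack in thirds as Eb–G–Bb–D–F — an Eb major ninth chord.
With the seventh (D) in the bass, the chord is in third inversion.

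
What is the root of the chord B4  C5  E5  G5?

C

B, C, E, G are the tones of a C major seventh chord (C–E–G–B), making C the root.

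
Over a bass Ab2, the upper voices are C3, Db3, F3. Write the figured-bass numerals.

The notes Ab, C, Db, F stack in thirds as Db–F–Ab–C — a Db major seventh chord. The bass Ab is the fifth, so this is second inversion: figured 4/3.

4/3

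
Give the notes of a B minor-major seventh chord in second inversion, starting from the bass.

B minor-major seventh is B–D–F#–A#. Second inversion puts the fifth (F#) in the bass, with the remaining tones above: F#, A#, B, D.

F#, A#, B, D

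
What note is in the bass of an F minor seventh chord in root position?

F

In root position the root is lowest. For F minor seventh (F–Ab–C–Eb) that is F.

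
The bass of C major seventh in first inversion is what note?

E

C major seventh is C–E–G–B. First inversion places the third in the bass: E.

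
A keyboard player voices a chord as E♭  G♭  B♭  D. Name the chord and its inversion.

Eb minor-major seventh, root position

Reducing to letter names: Eb, Gb, Bb, D. These stack in thirds as Eb–Gb–Bb–D — an Eb minor-major seventh chord.
Eb is the root of Eb minor-major seventh; root in the bass means root position (figured bass 7).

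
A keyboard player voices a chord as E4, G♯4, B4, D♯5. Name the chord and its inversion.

The pitch classes E, G#, B, D# arrange in thirds as E–G#–B–D#: an E major seventh chord.
The lowest note is E, the root of the chord, so this is root position (figured bass 7).

E major seventh, root position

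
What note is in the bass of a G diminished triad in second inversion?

The fifth of G diminished (G–Bb–Db) is Db; that is the bass in second inversion.

Db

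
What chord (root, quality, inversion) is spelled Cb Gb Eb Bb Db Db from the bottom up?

Reducing to letter names: Cb, Gb, Eb, Bb, Db. These stack in thirds as Cb–Eb–Gb–Bb–Db — a Cb major ninth chord.
The lowest note is Cb, the root of the chord, so this is root position.

Cb major ninth, root position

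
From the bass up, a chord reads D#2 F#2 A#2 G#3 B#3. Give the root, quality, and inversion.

G# dominant ninth, second inversion

Reducing to letter names: D#, F#, A#, G#, B#. These stack in thirds as G#–B#–D#–F#–A# — a G# dominant ninth chord.
With the fifth (D#) in the bass, the chord is in second inversion.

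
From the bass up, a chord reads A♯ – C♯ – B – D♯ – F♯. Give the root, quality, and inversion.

B major ninth, third inversion

The pitch classes A#, C#, B, D#, F# arrange in thirds as B–D#–F#–A#–C#: a B major ninth chord.
A# is the seventh of B major ninth; seventh in the bass means third inversion.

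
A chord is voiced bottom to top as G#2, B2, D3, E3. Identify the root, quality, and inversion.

E dominant seventh, first inversion

The distinct note names are G#, B, D, E. Stacked in thirds they read E–G#–B–D, which is a dominant seventh chord on E.
G# is the third of E dominant seventh; third in the bass means first inversion (figured bass 6/5).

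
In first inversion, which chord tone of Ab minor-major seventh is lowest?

In first inversion the third is lowest. For Ab minor-major seventh (Ab–Cb–Eb–G) that is Cb.

Cb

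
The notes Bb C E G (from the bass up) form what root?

The distinct letter names are Bb, C, E, G. Arranged as a stack of thirds they read C–E–G–Bb, so C is the root (a C dominant seventh chord).

C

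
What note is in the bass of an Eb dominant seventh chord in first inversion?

Eb dominant seventh is Eb–G–Bb–Db. First inversion places the third in the bass: G.

G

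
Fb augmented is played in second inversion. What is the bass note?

C

In second inversion the fifth is lowest. For Fb augmented (Fb–Ab–C) that is C.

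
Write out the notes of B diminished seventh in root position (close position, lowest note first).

Spelling B diminished seventh: B–D–F–Ab. In root position the root is bass, giving B, D, F, Ab from the bottom.

B, D, F, Ab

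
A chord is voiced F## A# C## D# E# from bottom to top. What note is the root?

D#

F##, A#, C##, D#, E# are the tones of a D# major ninth chord (D#–F##–A#–C##–E#), making D# the root.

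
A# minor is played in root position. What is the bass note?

A#

In root position the root is lowest. For A# minor (A#–C#–E#) that is A#.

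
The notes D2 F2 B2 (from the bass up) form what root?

B

Reordering D, F, B into stacked thirds gives B–D–F; the bottom of that stack, B, is the root.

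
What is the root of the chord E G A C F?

F

The distinct letter names are E, G, A, C, F. Arranged as a stack of thirds they read F–A–C–E–G, so F is the root (an F major ninth chord).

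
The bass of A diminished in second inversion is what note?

Eb

In second inversion the fifth is lowest. For A diminished (A–C–Eb) that is Eb.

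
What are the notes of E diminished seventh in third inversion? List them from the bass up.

Spelling E diminished seventh: E–G–Bb–Db. In third inversion the seventh is bass, giving Db, E, G, Bb from the bottom.

Db, E, G, Bb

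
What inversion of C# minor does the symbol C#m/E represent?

first inversion

C#m/E means C# minor with E in the bass. E is the third of C# minor (C#–E–G#), so this is first inversion.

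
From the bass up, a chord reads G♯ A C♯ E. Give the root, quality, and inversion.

Reducing to letter names: G#, A, C#, E. These stack in thirds as A–C#–E–G# — an A major seventh chord.
The lowest note is G#, the seventh of the chord, so this is third inversion (figured bass 4/2).

A major seventh, third inversion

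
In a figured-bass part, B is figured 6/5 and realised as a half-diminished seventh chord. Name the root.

The figures 6/5 mean the third of the chord is in the bass. If B is the third of a half-diminished seventh chord, the root is G# (chord tones G#–B–D–F#).

G#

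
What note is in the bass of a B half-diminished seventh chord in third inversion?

The seventh of B half-diminished seventh (B–D–F–A) is A; that is the bass in third inversion.

A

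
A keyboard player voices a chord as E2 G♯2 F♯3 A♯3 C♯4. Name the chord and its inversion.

F# dominant ninth, third inversion

The pitch classes E, G#, F#, A#, C# arrange in thirds as F#–A#–C#–E–G#: an F# dominant ninth chord.
The lowest note is E, the seventh of the chord, so this is third inversion.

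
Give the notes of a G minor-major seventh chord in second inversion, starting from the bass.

D, F#, G, Bb

G minor-major seventh is G–Bb–D–F#. Second inversion puts the fifth (D) in the bass, with the remaining tones above: D, F#, G, Bb.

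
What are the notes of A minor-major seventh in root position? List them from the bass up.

Spelling A minor-major seventh: A–C–E–G#. In root position the root is bass, giving A, C, E, G# from the bottom.

A, C, E, G#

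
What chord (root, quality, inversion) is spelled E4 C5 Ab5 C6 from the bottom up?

Reducing to letter names: E, C, Ab. These stack in thirds as Ab–C–E — an Ab augmented triad.
E is the fifth of Ab augmented; fifth in the bass means second inversion (figured bass 6/4).

Ab augmented, second inversion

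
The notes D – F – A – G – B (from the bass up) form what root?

D, F, A, G, B are the tones of a G dominant ninth chord (G–B–D–F–A), making G the root.

G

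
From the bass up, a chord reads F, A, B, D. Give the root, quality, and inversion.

The pitch classes F, A, B, D arrange in thirds as B–D–F–A: a B half-diminished seventh chord.
The lowest note is F, the fifth of the chord, so this is second inversion (figured bass 4/3).

B half-diminished seventh, second inversion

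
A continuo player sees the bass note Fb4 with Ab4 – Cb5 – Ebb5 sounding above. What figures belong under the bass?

The notes Fb, Ab, Cb, Ebb stack in thirds as Fb–Ab–Cb–Ebb — an Fb dominant seventh chord. The bass Fb is the root, so this is root position: figured 7.

7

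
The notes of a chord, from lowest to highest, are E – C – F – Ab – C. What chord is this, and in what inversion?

F minor-major seventh, third inversion

The distinct note names are E, C, F, Ab. Stacked in thirds they read F–Ab–C–E, which is a minor-major seventh chord on F.
E is the seventh of F minor-major seventh; seventh in the bass means third inversion (figured bass 4/2).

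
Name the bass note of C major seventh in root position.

The root of C major seventh (C–E–G–B) is C; that is the bass in root position.

C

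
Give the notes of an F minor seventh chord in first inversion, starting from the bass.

Spelling F minor seventh: F–Ab–C–Eb. In first inversion the third is bass, giving Ab, C, Eb, F from the bottom.

Ab, C, Eb, F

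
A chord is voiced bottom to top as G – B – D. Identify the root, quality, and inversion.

Reducing to letter names: G, B, D. These stack in thirds as G–B–D — a G major triad.
With the root (G) in the bass, the chord is in root position (figured bass 5/3).

G major, root position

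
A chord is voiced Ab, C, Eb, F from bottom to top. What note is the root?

F

The distinct letter names are Ab, C, Eb, F. Arranged as a stack of thirds they read F–Ab–C–Eb, so F is the root (an F minor seventh chord).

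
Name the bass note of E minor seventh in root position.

The root of E minor seventh (E–G–B–D) is E; that is the bass in root position.

E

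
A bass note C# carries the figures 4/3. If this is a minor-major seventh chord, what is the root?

F#

The figures 4/3 mean the fifth of the chord is in the bass. If C# is the fifth of a minor-major seventh chord, the root is F# (chord tones F#–A–C#–E#).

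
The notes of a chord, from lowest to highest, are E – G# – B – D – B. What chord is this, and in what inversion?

The distinct note names are E, G#, B, D. Stacked in thirds they read E–G#–B–D, which is a dominant seventh chord on E.
E is the root of E dominant seventh; root in the bass means root position (figured bass 7).

E dominant seventh, root position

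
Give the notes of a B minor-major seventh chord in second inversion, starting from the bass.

F#, A#, B, D

Spelling B minor-major seventh: B–D–F#–A#. In second inversion the fifth is bass, giving F#, A#, B, D from the bottom.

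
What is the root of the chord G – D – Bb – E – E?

E

The distinct letter names are G, D, Bb, E. Arranged as a stack of thirds they read E–G–Bb–D, so E is the root (an E half-diminished seventh chord).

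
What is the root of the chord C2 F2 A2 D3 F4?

D

Reordering C, F, A, D into stacked thirds gives D–F–A–C; the bottom of that stack, D, is the root.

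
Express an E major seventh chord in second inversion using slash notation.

Second inversion of E major seventh has the fifth (B) in the bass. As a slash chord: Emaj7/B.

Emaj7/B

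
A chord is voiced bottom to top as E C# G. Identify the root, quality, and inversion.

Reducing to letter names: E, C#, G. These stack in thirds as C#–E–G — a C# diminished triad.
E is the third of C# diminished; third in the bass means first inversion (figured bass 6).

C# diminished, first inversion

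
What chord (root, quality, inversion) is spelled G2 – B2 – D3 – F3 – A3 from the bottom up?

G dominant ninth, root position

The pitch classes G, B, D, F, A arrange in thirds as G–B–D–F–A: a G dominant ninth chord.
The lowest note is G, the root of the chord, so this is root position.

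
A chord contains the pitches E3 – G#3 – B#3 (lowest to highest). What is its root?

E

The distinct letter names are E, G#, B#. Arranged as a stack of thirds they read E–G#–B#, so E is the root (an E augmented triad).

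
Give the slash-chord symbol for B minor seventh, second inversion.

Bm7/F#

Second inversion of B minor seventh has the fifth (F#) in the bass. As a slash chord: Bm7/F#.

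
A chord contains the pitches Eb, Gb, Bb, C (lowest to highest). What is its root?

The distinct letter names are Eb, Gb, Bb, C. Arranged as a stack of thirds they read C–Eb–Gb–Bb, so C is the root (a C half-diminished seventh chord).

C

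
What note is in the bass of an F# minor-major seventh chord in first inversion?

In first inversion the third is lowest. For F# minor-major seventh (F#–A–C#–E#) that is A.

A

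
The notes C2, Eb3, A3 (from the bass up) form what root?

A

Reordering C, Eb, A into stacked thirds gives A–C–Eb; the bottom of that stack, A, is the root.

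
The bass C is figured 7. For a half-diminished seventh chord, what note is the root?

C

The figures 7 mean the root of the chord is in the bass. If C is the root of a half-diminished seventh chord, the root is C (chord tones C–Eb–Gb–Bb).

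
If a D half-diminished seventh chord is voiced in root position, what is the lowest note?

D

The root of D half-diminished seventh (D–F–Ab–C) is D; that is the bass in root position.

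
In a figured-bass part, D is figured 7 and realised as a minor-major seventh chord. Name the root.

The figures 7 mean the root of the chord is in the bass. If D is the root of a minor-major seventh chord, the root is D (chord tones D–F–A–C#).

D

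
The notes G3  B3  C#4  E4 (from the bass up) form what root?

Reordering G, B, C#, E into stacked thirds gives C#–E–G–B; the bottom of that stack, C#, is the root.

C#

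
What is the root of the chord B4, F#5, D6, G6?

Reordering B, F#, D, G into stacked thirds gives G–B–D–F#; the bottom of that stack, G, is the root.

G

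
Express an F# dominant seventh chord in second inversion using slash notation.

Second inversion of F# dominant seventh has the fifth (C#) in the bass. As a slash chord: F#7/C#.

F#7/C#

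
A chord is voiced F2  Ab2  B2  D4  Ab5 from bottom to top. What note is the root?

F, Ab, B, D are the tones of a B diminished seventh chord (B–D–F–Ab), making B the root.

B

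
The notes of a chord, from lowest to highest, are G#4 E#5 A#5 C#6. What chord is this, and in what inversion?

The distinct note names are G#, E#, A#, C#. Stacked in thirds they read A#–C#–E#–G#, which is a minor seventh chord on A#.
The lowest note is G#, the seventh of the chord, so this is third inversion (figured bass 4/2).

A# minor seventh, third inversion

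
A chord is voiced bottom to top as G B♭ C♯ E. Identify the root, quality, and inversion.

The pitch classes G, Bb, C#, E arrange in thirds as C#–E–G–Bb: a C# diminished seventh chord.
The lowest note is G, the fifth of the chord, so this is second inversion (figured bass 4/3).

C# diminished seventh, second inversion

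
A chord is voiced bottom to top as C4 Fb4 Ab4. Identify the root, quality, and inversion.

The pitch classes C, Fb, Ab arrange in thirds as Fb–Ab–C: an Fb augmented triad.
C is the fifth of Fb augmented; fifth in the bass means second inversion (figured bass 6/4).

Fb augmented, second inversion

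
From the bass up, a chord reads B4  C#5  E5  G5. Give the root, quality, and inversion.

Reducing to letter names: B, C#, E, G. These stack in thirds as C#–E–G–B — a C# half-diminished seventh chord.
B is the seventh of C# half-diminished seventh; seventh in the bass means third inversion (figured bass 4/2).

C# half-diminished seventh, third inversion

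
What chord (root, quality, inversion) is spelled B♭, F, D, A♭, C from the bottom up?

Bb dominant ninth, root position

The pitch classes Bb, F, D, Ab, C arrange in thirds as Bb–D–F–Ab–C: a Bb dominant ninth chord.
With the root (Bb) in the bass, the chord is in root position.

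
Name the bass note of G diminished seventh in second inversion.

The fifth of G diminished seventh (G–Bb–Db–Fb) is Db; that is the bass in second inversion.

Db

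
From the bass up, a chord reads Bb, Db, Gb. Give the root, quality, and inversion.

Reducing to letter names: Bb, Db, Gb. These stack in thirds as Gb–Bb–Db — a Gb major triad.
Bb is the third of Gb major; third in the bass means first inversion (figured bass 6).

Gb major, first inversion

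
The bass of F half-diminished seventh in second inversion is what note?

Cb

In second inversion the fifth is lowest. For F half-diminished seventh (F–Ab–Cb–Eb) that is Cb.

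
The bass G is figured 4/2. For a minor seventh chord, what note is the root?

A

The figures 4/2 mean the seventh of the chord is in the bass. If G is the seventh of a minor seventh chord, the root is A (chord tones A–C–E–G).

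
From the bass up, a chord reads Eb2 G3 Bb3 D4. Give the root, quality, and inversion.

The distinct note names are Eb, G, Bb, D. Stacked in thirds they read Eb–G–Bb–D, which is a major seventh chord on Eb.
Eb is the root of Eb major seventh; root in the bass means root position (figured bass 7).

Eb major seventh, root position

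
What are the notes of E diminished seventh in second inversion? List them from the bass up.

Bb, Db, E, G

The chord tones are E–G–Bb–Db. With the fifth (Bb) lowest for second inversion: Bb, Db, E, G.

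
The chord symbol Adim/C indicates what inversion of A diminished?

Adim/C means A diminished with C in the bass. C is the third of A diminished (A–C–Eb), so this is first inversion.

first inversion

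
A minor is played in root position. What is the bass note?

The root of A minor (A–C–E) is A; that is the bass in root position.

A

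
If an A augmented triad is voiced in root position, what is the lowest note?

In root position the root is lowest. For A augmented (A–C#–E#) that is A.

A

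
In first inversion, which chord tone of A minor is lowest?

C

A minor is A–C–E. First inversion places the third in the bass: C.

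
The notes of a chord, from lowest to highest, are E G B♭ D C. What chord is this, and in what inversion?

C dominant ninth, first inversion

The distinct note names are E, G, Bb, D, C. Stacked in thirds they read C–E–G–Bb–D, which is a dominant ninth chord on C.
E is the third of C dominant ninth; third in the bass means first inversion.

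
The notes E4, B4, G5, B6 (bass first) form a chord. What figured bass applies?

The notes E, B, G stack in thirds as E–G–B — an E minor triad. The bass E is the root, so this is root position: figured 5/3.

5/3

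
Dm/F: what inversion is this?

first inversion

Dm/F means D minor with F in the bass. F is the third of D minor (D–F–A), so this is first inversion.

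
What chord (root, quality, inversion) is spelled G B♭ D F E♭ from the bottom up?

The distinct note names are G, Bb, D, F, Eb. Stacked in thirds they read Eb–G–Bb–D–F, which is a major ninth chord on Eb.
The lowest note is G, the third of the chord, so this is first inversion.

Eb major ninth, first inversion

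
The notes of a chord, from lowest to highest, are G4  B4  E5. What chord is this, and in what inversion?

E minor, first inversion

Reducing to letter names: G, B, E. These stack in thirds as E–G–B — an E minor triad.
The lowest note is G, the third of the chord, so this is first inversion (figured bass 6).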